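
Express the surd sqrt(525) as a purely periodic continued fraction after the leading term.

[22; (1, 10, 2, 10, 1, 44)]

Write x_i = (sqrt(525) + m_i)/d_i with (m_0, d_0) = (0, 1). a_0 = floor(sqrt(525)) = 22, since 22^2 = 484 <= 525 < 529 = 23^2.
Iterate m_{i+1} = d_i*a_i - m_i, d_{i+1} = (525 - m_{i+1}^2)/d_i, a_{i+1} = floor((a_0 + m_{i+1})/d_{i+1}):
  m_1 = 1*22 - 0 = 22, d_1 = (525 - 22^2)/1 = 41/1 = 41, a_1 = floor((22 + 22)/41) = 1.
  m_2 = 41*1 - 22 = 19, d_2 = (525 - 19^2)/41 = 164/41 = 4, a_2 = floor((22 + 19)/4) = 10.
  m_3 = 4*10 - 19 = 21, d_3 = (525 - 21^2)/4 = 84/4 = 21, a_3 = floor((22 + 21)/21) = 2.
  m_4 = 21*2 - 21 = 21, d_4 = (525 - 21^2)/21 = 84/21 = 4, a_4 = floor((22 + 21)/4) = 10.
  m_5 = 4*10 - 21 = 19, d_5 = (525 - 19^2)/4 = 164/4 = 41, a_5 = floor((22 + 19)/41) = 1.
  m_6 = 41*1 - 19 = 22, d_6 = (525 - 22^2)/41 = 41/41 = 1, a_6 = floor((22 + 22)/1) = 44.
  m_7 = 1*44 - 22 = 22, d_7 = (525 - 22^2)/1 = 41/1 = 41: (m_7, d_7) = (m_1, d_1) = (22, 41), so from here the quotients repeat a_1, ..., a_6; the period length is 6.
Hence the expansion of sqrt(525) is a_0 = 22 followed by the repeating block 1, 10, 2, 10, 1, 44 (period 6).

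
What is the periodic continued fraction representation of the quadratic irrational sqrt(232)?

[15; (4, 3, 7, 3, 4, 30)]

Write x_i = (sqrt(232) + m_i)/d_i with (m_0, d_0) = (0, 1). a_0 = floor(sqrt(232)) = 15, since 15^2 = 225 <= 232 < 256 = 16^2.
Iterate m_{i+1} = d_i*a_i - m_i, d_{i+1} = (232 - m_{i+1}^2)/d_i, a_{i+1} = floor((a_0 + m_{i+1})/d_{i+1}):
  m_1 = 1*15 - 0 = 15, d_1 = (232 - 15^2)/1 = 7/1 = 7, a_1 = floor((15 + 15)/7) = 4.
  m_2 = 7*4 - 15 = 13, d_2 = (232 - 13^2)/7 = 63/7 = 9, a_2 = floor((15 + 13)/9) = 3.
  m_3 = 9*3 - 13 = 14, d_3 = (232 - 14^2)/9 = 36/9 = 4, a_3 = floor((15 + 14)/4) = 7.
  m_4 = 4*7 - 14 = 14, d_4 = (232 - 14^2)/4 = 36/4 = 9, a_4 = floor((15 + 14)/9) = 3.
  m_5 = 9*3 - 14 = 13, d_5 = (232 - 13^2)/9 = 63/9 = 7, a_5 = floor((15 + 13)/7) = 4.
  m_6 = 7*4 - 13 = 15, d_6 = (232 - 15^2)/7 = 7/7 = 1, a_6 = floor((15 + 15)/1) = 30.
  m_7 = 1*30 - 15 = 15, d_7 = (232 - 15^2)/1 = 7/1 = 7: (m_7, d_7) = (m_1, d_1) = (15, 7), so from here the quotients repeat a_1, ..., a_6; the period length is 6.
Hence the expansion of sqrt(232) is a_0 = 15 followed by the repeating block 4, 3, 7, 3, 4, 30 (period 6).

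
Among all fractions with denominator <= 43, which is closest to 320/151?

89/42

Expand x = 320/151 as a continued fraction with the Euclidean algorithm:
  320 = 2*151 + 18, so a_0 = 2.
  151 = 8*18 + 7, so a_1 = 8.
  18 = 2*7 + 4, so a_2 = 2.
  7 = 1*4 + 3, so a_3 = 1.
  4 = 1*3 + 1, so a_4 = 1.
  3 = 3*1 + 0, so a_5 = 3.
so x = [2; 8, 2, 1, 1, 3].
Convergents (p_i = a_i*p_{i-1} + p_{i-2}, q_i = a_i*q_{i-1} + q_{i-2} with p_{-2}=0, p_{-1}=1, q_{-2}=1, q_{-1}=0), until the denominator exceeds 43:
  i=0: a_0=2, p_0 = 2*1 + 0 = 2, q_0 = 2*0 + 1 = 1.
  i=1: a_1=8, p_1 = 8*2 + 1 = 17, q_1 = 8*1 + 0 = 8.
  i=2: a_2=2, p_2 = 2*17 + 2 = 36, q_2 = 2*8 + 1 = 17.
  i=3: a_3=1, p_3 = 1*36 + 17 = 53, q_3 = 1*17 + 8 = 25.
  i=4: a_4=1, p_4 = 1*53 + 36 = 89, q_4 = 1*25 + 17 = 42.
  i=5: a_5=3, p_5 = 3*89 + 53 = 320, q_5 = 3*42 + 25 = 151.
q_5 = 151 > 43, so the last convergent with denominator <= 43 is p_4/q_4 = 89/42.
The closest fraction with denominator <= 43 is either p_4/q_4 or the intermediate fraction (k*p_4 + p_3)/(k*q_4 + q_3) with the largest k >= 1 whose denominator stays <= 43; these approach x as k grows, and every other convergent or intermediate fraction in range is farther away.
Largest k: floor((43 - q_3)/q_4) = floor((43 - 25)/42) = 0.
Since k = 0, no intermediate fraction beyond p_4/q_4 has denominator <= 43, so the convergent 89/42 is the closest (its error is |320*42 - 89*151|/(151*42) = 1/6342).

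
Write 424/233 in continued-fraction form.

[1; 1, 4, 1, 1, 4, 1, 3]

Run the Euclidean algorithm on 424 and 233; the successive quotients are the partial quotients a_0, a_1, ... (each step inverts the fractional part left over by the previous one):
  424 = 1*233 + 191, so a_0 = 1.
  233 = 1*191 + 42, so a_1 = 1.
  191 = 4*42 + 23, so a_2 = 4.
  42 = 1*23 + 19, so a_3 = 1.
  23 = 1*19 + 4, so a_4 = 1.
  19 = 4*4 + 3, so a_5 = 4.
  4 = 1*3 + 1, so a_6 = 1.
  3 = 3*1 + 0, so a_7 = 3.
The remainder reaches 0 after 8 divisions, so the expansion has 8 partial quotients, read off in order.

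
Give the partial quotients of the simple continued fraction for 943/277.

Run the Euclidean algorithm on 943 and 277; the successive quotients are the partial quotients a_0, a_1, ... (each step inverts the fractional part left over by the previous one):
  943 = 3*277 + 112, so a_0 = 3.
  277 = 2*112 + 53, so a_1 = 2.
  112 = 2*53 + 6, so a_2 = 2.
  53 = 8*6 + 5, so a_3 = 8.
  6 = 1*5 + 1, so a_4 = 1.
  5 = 5*1 + 0, so a_5 = 5.
The remainder reaches 0 after 6 divisions, so the expansion has 6 partial quotients, read off in order.

[3; 2, 2, 8, 1, 5]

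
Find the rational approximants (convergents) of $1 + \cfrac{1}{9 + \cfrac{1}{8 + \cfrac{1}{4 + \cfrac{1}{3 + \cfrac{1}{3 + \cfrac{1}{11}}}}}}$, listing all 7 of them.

Using the convergent recurrence p_i = a_i*p_{i-1} + p_{i-2}, q_i = a_i*q_{i-1} + q_{i-2} with p_{-2}=0, p_{-1}=1, q_{-2}=1, q_{-1}=0:
  i=0: a_0=1, p_0 = 1*1 + 0 = 1, q_0 = 1*0 + 1 = 1.
  i=1: a_1=9, p_1 = 9*1 + 1 = 10, q_1 = 9*1 + 0 = 9.
  i=2: a_2=8, p_2 = 8*10 + 1 = 81, q_2 = 8*9 + 1 = 73.
  i=3: a_3=4, p_3 = 4*81 + 10 = 334, q_3 = 4*73 + 9 = 301.
  i=4: a_4=3, p_4 = 3*334 + 81 = 1083, q_4 = 3*301 + 73 = 976.
  i=5: a_5=3, p_5 = 3*1083 + 334 = 3583, q_5 = 3*976 + 301 = 3229.
  i=6: a_6=11, p_6 = 11*3583 + 1083 = 40496, q_6 = 11*3229 + 976 = 36495.

1/1, 10/9, 81/73, 334/301, 1083/976, 3583/3229, 40496/36495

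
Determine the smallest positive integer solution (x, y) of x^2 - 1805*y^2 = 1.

(x, y) = (2889, 68)

First expand sqrt(1805) as a continued fraction. With x_i = (sqrt(1805) + m_i)/d_i and (m_0, d_0) = (0, 1): a_0 = floor(sqrt(1805)) = 42, since 42^2 = 1764 <= 1805 < 1849 = 43^2.
Iterate m_{i+1} = d_i*a_i - m_i, d_{i+1} = (1805 - m_{i+1}^2)/d_i, a_{i+1} = floor((a_0 + m_{i+1})/d_{i+1}):
  m_1 = 1*42 - 0 = 42, d_1 = (1805 - 42^2)/1 = 41/1 = 41, a_1 = floor((42 + 42)/41) = 2.
  m_2 = 41*2 - 42 = 40, d_2 = (1805 - 40^2)/41 = 205/41 = 5, a_2 = floor((42 + 40)/5) = 16.
  m_3 = 5*16 - 40 = 40, d_3 = (1805 - 40^2)/5 = 205/5 = 41, a_3 = floor((42 + 40)/41) = 2.
  m_4 = 41*2 - 40 = 42, d_4 = (1805 - 42^2)/41 = 41/41 = 1, a_4 = floor((42 + 42)/1) = 84.
  m_5 = 1*84 - 42 = 42, d_5 = (1805 - 42^2)/1 = 41/1 = 41: (m_5, d_5) = (m_1, d_1) = (42, 41), so from here the quotients repeat a_1, ..., a_4; the period length is 4.
So sqrt(1805) = [42; (2, 16, 2, 84)] with period length k = 4.
k is even, so the fundamental solution of x^2 - 1805y^2 = 1 is (p_{k-1}, q_{k-1}) = (p_3, q_3); compute convergents through index 3.
Convergents (p_i = a_i*p_{i-1} + p_{i-2}, q_i = a_i*q_{i-1} + q_{i-2} with p_{-2}=0, p_{-1}=1, q_{-2}=1, q_{-1}=0):
  i=0: a_0=42, p_0 = 42*1 + 0 = 42, q_0 = 42*0 + 1 = 1.
  i=1: a_1=2, p_1 = 2*42 + 1 = 85, q_1 = 2*1 + 0 = 2.
  i=2: a_2=16, p_2 = 16*85 + 42 = 1402, q_2 = 16*2 + 1 = 33.
  i=3: a_3=2, p_3 = 2*1402 + 85 = 2889, q_3 = 2*33 + 2 = 68.
Check: 2889^2 - 1805*68^2 = 8346321 - 8346320 = 1, so (x, y) = (2889, 68) solves the equation, and by the theorem it is the least positive solution.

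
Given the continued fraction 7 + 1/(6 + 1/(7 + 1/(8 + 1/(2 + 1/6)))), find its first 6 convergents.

7/1, 43/6, 308/43, 2507/350, 5322/743, 34439/4808

Using the convergent recurrence p_i = a_i*p_{i-1} + p_{i-2}, q_i = a_i*q_{i-1} + q_{i-2} with p_{-2}=0, p_{-1}=1, q_{-2}=1, q_{-1}=0:
  i=0: a_0=7, p_0 = 7*1 + 0 = 7, q_0 = 7*0 + 1 = 1.
  i=1: a_1=6, p_1 = 6*7 + 1 = 43, q_1 = 6*1 + 0 = 6.
  i=2: a_2=7, p_2 = 7*43 + 7 = 308, q_2 = 7*6 + 1 = 43.
  i=3: a_3=8, p_3 = 8*308 + 43 = 2507, q_3 = 8*43 + 6 = 350.
  i=4: a_4=2, p_4 = 2*2507 + 308 = 5322, q_4 = 2*350 + 43 = 743.
  i=5: a_5=6, p_5 = 6*5322 + 2507 = 34439, q_5 = 6*743 + 350 = 4808.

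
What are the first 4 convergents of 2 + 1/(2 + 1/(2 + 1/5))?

Using the convergent recurrence p_i = a_i*p_{i-1} + p_{i-2}, q_i = a_i*q_{i-1} + q_{i-2} with p_{-2}=0, p_{-1}=1, q_{-2}=1, q_{-1}=0:
  i=0: a_0=2, p_0 = 2*1 + 0 = 2, q_0 = 2*0 + 1 = 1.
  i=1: a_1=2, p_1 = 2*2 + 1 = 5, q_1 = 2*1 + 0 = 2.
  i=2: a_2=2, p_2 = 2*5 + 2 = 12, q_2 = 2*2 + 1 = 5.
  i=3: a_3=5, p_3 = 5*12 + 5 = 65, q_3 = 5*5 + 2 = 27.

2/1, 5/2, 12/5, 65/27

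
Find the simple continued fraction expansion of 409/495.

[0; 1, 4, 1, 3, 10, 2]

Run the Euclidean algorithm on 409 and 495; the successive quotients are the partial quotients a_0, a_1, ... (each step inverts the fractional part left over by the previous one):
  409 = 0*495 + 409, so a_0 = 0.
  495 = 1*409 + 86, so a_1 = 1.
  409 = 4*86 + 65, so a_2 = 4.
  86 = 1*65 + 21, so a_3 = 1.
  65 = 3*21 + 2, so a_4 = 3.
  21 = 10*2 + 1, so a_5 = 10.
  2 = 2*1 + 0, so a_6 = 2.
The remainder reaches 0 after 7 divisions, so the expansion has 7 partial quotients, read off in order.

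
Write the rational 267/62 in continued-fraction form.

[4; 3, 3, 1, 4]

Run the Euclidean algorithm on 267 and 62; the successive quotients are the partial quotients a_0, a_1, ... (each step inverts the fractional part left over by the previous one):
  267 = 4*62 + 19, so a_0 = 4.
  62 = 3*19 + 5, so a_1 = 3.
  19 = 3*5 + 4, so a_2 = 3.
  5 = 1*4 + 1, so a_3 = 1.
  4 = 4*1 + 0, so a_4 = 4.
The remainder reaches 0 after 5 divisions, so the expansion has 5 partial quotients, read off in order.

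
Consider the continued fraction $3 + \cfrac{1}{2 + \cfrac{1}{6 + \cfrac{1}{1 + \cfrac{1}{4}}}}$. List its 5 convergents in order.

Using the convergent recurrence p_i = a_i*p_{i-1} + p_{i-2}, q_i = a_i*q_{i-1} + q_{i-2} with p_{-2}=0, p_{-1}=1, q_{-2}=1, q_{-1}=0:
  i=0: a_0=3, p_0 = 3*1 + 0 = 3, q_0 = 3*0 + 1 = 1.
  i=1: a_1=2, p_1 = 2*3 + 1 = 7, q_1 = 2*1 + 0 = 2.
  i=2: a_2=6, p_2 = 6*7 + 3 = 45, q_2 = 6*2 + 1 = 13.
  i=3: a_3=1, p_3 = 1*45 + 7 = 52, q_3 = 1*13 + 2 = 15.
  i=4: a_4=4, p_4 = 4*52 + 45 = 253, q_4 = 4*15 + 13 = 73.

3/1, 7/2, 45/13, 52/15, 253/73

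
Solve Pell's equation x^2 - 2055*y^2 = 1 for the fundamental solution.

First expand sqrt(2055) as a continued fraction. With x_i = (sqrt(2055) + m_i)/d_i and (m_0, d_0) = (0, 1): a_0 = floor(sqrt(2055)) = 45, since 45^2 = 2025 <= 2055 < 2116 = 46^2.
Iterate m_{i+1} = d_i*a_i - m_i, d_{i+1} = (2055 - m_{i+1}^2)/d_i, a_{i+1} = floor((a_0 + m_{i+1})/d_{i+1}):
  m_1 = 1*45 - 0 = 45, d_1 = (2055 - 45^2)/1 = 30/1 = 30, a_1 = floor((45 + 45)/30) = 3.
  m_2 = 30*3 - 45 = 45, d_2 = (2055 - 45^2)/30 = 30/30 = 1, a_2 = floor((45 + 45)/1) = 90.
  m_3 = 1*90 - 45 = 45, d_3 = (2055 - 45^2)/1 = 30/1 = 30: (m_3, d_3) = (m_1, d_1) = (45, 30), so from here the quotients repeat a_1, a_2; the period length is 2.
So sqrt(2055) = [45; (3, 90)] with period length k = 2.
k is even, so the fundamental solution of x^2 - 2055y^2 = 1 is (p_{k-1}, q_{k-1}) = (p_1, q_1); compute convergents through index 1.
Convergents (p_i = a_i*p_{i-1} + p_{i-2}, q_i = a_i*q_{i-1} + q_{i-2} with p_{-2}=0, p_{-1}=1, q_{-2}=1, q_{-1}=0):
  i=0: a_0=45, p_0 = 45*1 + 0 = 45, q_0 = 45*0 + 1 = 1.
  i=1: a_1=3, p_1 = 3*45 + 1 = 136, q_1 = 3*1 + 0 = 3.
Check: 136^2 - 2055*3^2 = 18496 - 18495 = 1, so (x, y) = (136, 3) solves the equation, and by the theorem it is the least positive solution.

(x, y) = (136, 3)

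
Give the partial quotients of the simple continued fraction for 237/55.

[4; 3, 4, 4]

Run the Euclidean algorithm on 237 and 55; the successive quotients are the partial quotients a_0, a_1, ... (each step inverts the fractional part left over by the previous one):
  237 = 4*55 + 17, so a_0 = 4.
  55 = 3*17 + 4, so a_1 = 3.
  17 = 4*4 + 1, so a_2 = 4.
  4 = 4*1 + 0, so a_3 = 4.
The remainder reaches 0 after 4 divisions, so the expansion has 4 partial quotients, read off in order.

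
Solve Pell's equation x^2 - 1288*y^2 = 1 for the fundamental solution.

First expand sqrt(1288) as a continued fraction. With x_i = (sqrt(1288) + m_i)/d_i and (m_0, d_0) = (0, 1): a_0 = floor(sqrt(1288)) = 35, since 35^2 = 1225 <= 1288 < 1296 = 36^2.
Iterate m_{i+1} = d_i*a_i - m_i, d_{i+1} = (1288 - m_{i+1}^2)/d_i, a_{i+1} = floor((a_0 + m_{i+1})/d_{i+1}):
  m_1 = 1*35 - 0 = 35, d_1 = (1288 - 35^2)/1 = 63/1 = 63, a_1 = floor((35 + 35)/63) = 1.
  m_2 = 63*1 - 35 = 28, d_2 = (1288 - 28^2)/63 = 504/63 = 8, a_2 = floor((35 + 28)/8) = 7.
  m_3 = 8*7 - 28 = 28, d_3 = (1288 - 28^2)/8 = 504/8 = 63, a_3 = floor((35 + 28)/63) = 1.
  m_4 = 63*1 - 28 = 35, d_4 = (1288 - 35^2)/63 = 63/63 = 1, a_4 = floor((35 + 35)/1) = 70.
  m_5 = 1*70 - 35 = 35, d_5 = (1288 - 35^2)/1 = 63/1 = 63: (m_5, d_5) = (m_1, d_1) = (35, 63), so from here the quotients repeat a_1, ..., a_4; the period length is 4.
So sqrt(1288) = [35; (1, 7, 1, 70)] with period length k = 4.
k is even, so the fundamental solution of x^2 - 1288y^2 = 1 is (p_{k-1}, q_{k-1}) = (p_3, q_3); compute convergents through index 3.
Convergents (p_i = a_i*p_{i-1} + p_{i-2}, q_i = a_i*q_{i-1} + q_{i-2} with p_{-2}=0, p_{-1}=1, q_{-2}=1, q_{-1}=0):
  i=0: a_0=35, p_0 = 35*1 + 0 = 35, q_0 = 35*0 + 1 = 1.
  i=1: a_1=1, p_1 = 1*35 + 1 = 36, q_1 = 1*1 + 0 = 1.
  i=2: a_2=7, p_2 = 7*36 + 35 = 287, q_2 = 7*1 + 1 = 8.
  i=3: a_3=1, p_3 = 1*287 + 36 = 323, q_3 = 1*8 + 1 = 9.
Check: 323^2 - 1288*9^2 = 104329 - 104328 = 1, so (x, y) = (323, 9) solves the equation, and by the theorem it is the least positive solution.

(x, y) = (323, 9)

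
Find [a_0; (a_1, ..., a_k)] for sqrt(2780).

[52; (1, 2, 1, 1, 1, 4, 1, 1, 1, 2, 1, 104)]

Write x_i = (sqrt(2780) + m_i)/d_i with (m_0, d_0) = (0, 1). a_0 = floor(sqrt(2780)) = 52, since 52^2 = 2704 <= 2780 < 2809 = 53^2.
Iterate m_{i+1} = d_i*a_i - m_i, d_{i+1} = (2780 - m_{i+1}^2)/d_i, a_{i+1} = floor((a_0 + m_{i+1})/d_{i+1}):
  m_1 = 1*52 - 0 = 52, d_1 = (2780 - 52^2)/1 = 76/1 = 76, a_1 = floor((52 + 52)/76) = 1.
  m_2 = 76*1 - 52 = 24, d_2 = (2780 - 24^2)/76 = 2204/76 = 29, a_2 = floor((52 + 24)/29) = 2.
  m_3 = 29*2 - 24 = 34, d_3 = (2780 - 34^2)/29 = 1624/29 = 56, a_3 = floor((52 + 34)/56) = 1.
  m_4 = 56*1 - 34 = 22, d_4 = (2780 - 22^2)/56 = 2296/56 = 41, a_4 = floor((52 + 22)/41) = 1.
  m_5 = 41*1 - 22 = 19, d_5 = (2780 - 19^2)/41 = 2419/41 = 59, a_5 = floor((52 + 19)/59) = 1.
  m_6 = 59*1 - 19 = 40, d_6 = (2780 - 40^2)/59 = 1180/59 = 20, a_6 = floor((52 + 40)/20) = 4.
  m_7 = 20*4 - 40 = 40, d_7 = (2780 - 40^2)/20 = 1180/20 = 59, a_7 = floor((52 + 40)/59) = 1.
  m_8 = 59*1 - 40 = 19, d_8 = (2780 - 19^2)/59 = 2419/59 = 41, a_8 = floor((52 + 19)/41) = 1.
  m_9 = 41*1 - 19 = 22, d_9 = (2780 - 22^2)/41 = 2296/41 = 56, a_9 = floor((52 + 22)/56) = 1.
  m_10 = 56*1 - 22 = 34, d_10 = (2780 - 34^2)/56 = 1624/56 = 29, a_10 = floor((52 + 34)/29) = 2.
  m_11 = 29*2 - 34 = 24, d_11 = (2780 - 24^2)/29 = 2204/29 = 76, a_11 = floor((52 + 24)/76) = 1.
  m_12 = 76*1 - 24 = 52, d_12 = (2780 - 52^2)/76 = 76/76 = 1, a_12 = floor((52 + 52)/1) = 104.
  m_13 = 1*104 - 52 = 52, d_13 = (2780 - 52^2)/1 = 76/1 = 76: (m_13, d_13) = (m_1, d_1) = (52, 76), so from here the quotients repeat a_1, ..., a_12; the period length is 12.
Hence the expansion of sqrt(2780) is a_0 = 52 followed by the repeating block 1, 2, 1, 1, 1, 4, 1, 1, 1, 2, 1, 104 (period 12).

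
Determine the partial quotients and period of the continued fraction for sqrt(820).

Write x_i = (sqrt(820) + m_i)/d_i with (m_0, d_0) = (0, 1). a_0 = floor(sqrt(820)) = 28, since 28^2 = 784 <= 820 < 841 = 29^2.
Iterate m_{i+1} = d_i*a_i - m_i, d_{i+1} = (820 - m_{i+1}^2)/d_i, a_{i+1} = floor((a_0 + m_{i+1})/d_{i+1}):
  m_1 = 1*28 - 0 = 28, d_1 = (820 - 28^2)/1 = 36/1 = 36, a_1 = floor((28 + 28)/36) = 1.
  m_2 = 36*1 - 28 = 8, d_2 = (820 - 8^2)/36 = 756/36 = 21, a_2 = floor((28 + 8)/21) = 1.
  m_3 = 21*1 - 8 = 13, d_3 = (820 - 13^2)/21 = 651/21 = 31, a_3 = floor((28 + 13)/31) = 1.
  m_4 = 31*1 - 13 = 18, d_4 = (820 - 18^2)/31 = 496/31 = 16, a_4 = floor((28 + 18)/16) = 2.
  m_5 = 16*2 - 18 = 14, d_5 = (820 - 14^2)/16 = 624/16 = 39, a_5 = floor((28 + 14)/39) = 1.
  m_6 = 39*1 - 14 = 25, d_6 = (820 - 25^2)/39 = 195/39 = 5, a_6 = floor((28 + 25)/5) = 10.
  m_7 = 5*10 - 25 = 25, d_7 = (820 - 25^2)/5 = 195/5 = 39, a_7 = floor((28 + 25)/39) = 1.
  m_8 = 39*1 - 25 = 14, d_8 = (820 - 14^2)/39 = 624/39 = 16, a_8 = floor((28 + 14)/16) = 2.
  m_9 = 16*2 - 14 = 18, d_9 = (820 - 18^2)/16 = 496/16 = 31, a_9 = floor((28 + 18)/31) = 1.
  m_10 = 31*1 - 18 = 13, d_10 = (820 - 13^2)/31 = 651/31 = 21, a_10 = floor((28 + 13)/21) = 1.
  m_11 = 21*1 - 13 = 8, d_11 = (820 - 8^2)/21 = 756/21 = 36, a_11 = floor((28 + 8)/36) = 1.
  m_12 = 36*1 - 8 = 28, d_12 = (820 - 28^2)/36 = 36/36 = 1, a_12 = floor((28 + 28)/1) = 56.
  m_13 = 1*56 - 28 = 28, d_13 = (820 - 28^2)/1 = 36/1 = 36: (m_13, d_13) = (m_1, d_1) = (28, 36), so from here the quotients repeat a_1, ..., a_12; the period length is 12.
Hence the expansion of sqrt(820) is a_0 = 28 followed by the repeating block 1, 1, 1, 2, 1, 10, 1, 2, 1, 1, 1, 56 (period 12).

[28; (1, 1, 1, 2, 1, 10, 1, 2, 1, 1, 1, 56)]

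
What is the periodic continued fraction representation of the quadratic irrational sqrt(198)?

Write x_i = (sqrt(198) + m_i)/d_i with (m_0, d_0) = (0, 1). a_0 = floor(sqrt(198)) = 14, since 14^2 = 196 <= 198 < 225 = 15^2.
Iterate m_{i+1} = d_i*a_i - m_i, d_{i+1} = (198 - m_{i+1}^2)/d_i, a_{i+1} = floor((a_0 + m_{i+1})/d_{i+1}):
  m_1 = 1*14 - 0 = 14, d_1 = (198 - 14^2)/1 = 2/1 = 2, a_1 = floor((14 + 14)/2) = 14.
  m_2 = 2*14 - 14 = 14, d_2 = (198 - 14^2)/2 = 2/2 = 1, a_2 = floor((14 + 14)/1) = 28.
  m_3 = 1*28 - 14 = 14, d_3 = (198 - 14^2)/1 = 2/1 = 2: (m_3, d_3) = (m_1, d_1) = (14, 2), so from here the quotients repeat a_1, a_2; the period length is 2.
Hence the expansion of sqrt(198) is a_0 = 14 followed by the repeating block 14, 28 (period 2).

[14; (14, 28)]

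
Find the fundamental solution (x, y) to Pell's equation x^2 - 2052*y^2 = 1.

First expand sqrt(2052) as a continued fraction. With x_i = (sqrt(2052) + m_i)/d_i and (m_0, d_0) = (0, 1): a_0 = floor(sqrt(2052)) = 45, since 45^2 = 2025 <= 2052 < 2116 = 46^2.
Iterate m_{i+1} = d_i*a_i - m_i, d_{i+1} = (2052 - m_{i+1}^2)/d_i, a_{i+1} = floor((a_0 + m_{i+1})/d_{i+1}):
  m_1 = 1*45 - 0 = 45, d_1 = (2052 - 45^2)/1 = 27/1 = 27, a_1 = floor((45 + 45)/27) = 3.
  m_2 = 27*3 - 45 = 36, d_2 = (2052 - 36^2)/27 = 756/27 = 28, a_2 = floor((45 + 36)/28) = 2.
  m_3 = 28*2 - 36 = 20, d_3 = (2052 - 20^2)/28 = 1652/28 = 59, a_3 = floor((45 + 20)/59) = 1.
  m_4 = 59*1 - 20 = 39, d_4 = (2052 - 39^2)/59 = 531/59 = 9, a_4 = floor((45 + 39)/9) = 9.
  m_5 = 9*9 - 39 = 42, d_5 = (2052 - 42^2)/9 = 288/9 = 32, a_5 = floor((45 + 42)/32) = 2.
  m_6 = 32*2 - 42 = 22, d_6 = (2052 - 22^2)/32 = 1568/32 = 49, a_6 = floor((45 + 22)/49) = 1.
  m_7 = 49*1 - 22 = 27, d_7 = (2052 - 27^2)/49 = 1323/49 = 27, a_7 = floor((45 + 27)/27) = 2.
  m_8 = 27*2 - 27 = 27, d_8 = (2052 - 27^2)/27 = 1323/27 = 49, a_8 = floor((45 + 27)/49) = 1.
  m_9 = 49*1 - 27 = 22, d_9 = (2052 - 22^2)/49 = 1568/49 = 32, a_9 = floor((45 + 22)/32) = 2.
  m_10 = 32*2 - 22 = 42, d_10 = (2052 - 42^2)/32 = 288/32 = 9, a_10 = floor((45 + 42)/9) = 9.
  m_11 = 9*9 - 42 = 39, d_11 = (2052 - 39^2)/9 = 531/9 = 59, a_11 = floor((45 + 39)/59) = 1.
  m_12 = 59*1 - 39 = 20, d_12 = (2052 - 20^2)/59 = 1652/59 = 28, a_12 = floor((45 + 20)/28) = 2.
  m_13 = 28*2 - 20 = 36, d_13 = (2052 - 36^2)/28 = 756/28 = 27, a_13 = floor((45 + 36)/27) = 3.
  m_14 = 27*3 - 36 = 45, d_14 = (2052 - 45^2)/27 = 27/27 = 1, a_14 = floor((45 + 45)/1) = 90.
  m_15 = 1*90 - 45 = 45, d_15 = (2052 - 45^2)/1 = 27/1 = 27: (m_15, d_15) = (m_1, d_1) = (45, 27), so from here the quotients repeat a_1, ..., a_14; the period length is 14.
So sqrt(2052) = [45; (3, 2, 1, 9, 2, 1, 2, 1, 2, 9, 1, 2, 3, 90)] with period length k = 14.
k is even, so the fundamental solution of x^2 - 2052y^2 = 1 is (p_{k-1}, q_{k-1}) = (p_13, q_13); compute convergents through index 13.
Convergents (p_i = a_i*p_{i-1} + p_{i-2}, q_i = a_i*q_{i-1} + q_{i-2} with p_{-2}=0, p_{-1}=1, q_{-2}=1, q_{-1}=0):
  i=0: a_0=45, p_0 = 45*1 + 0 = 45, q_0 = 45*0 + 1 = 1.
  i=1: a_1=3, p_1 = 3*45 + 1 = 136, q_1 = 3*1 + 0 = 3.
  i=2: a_2=2, p_2 = 2*136 + 45 = 317, q_2 = 2*3 + 1 = 7.
  i=3: a_3=1, p_3 = 1*317 + 136 = 453, q_3 = 1*7 + 3 = 10.
  i=4: a_4=9, p_4 = 9*453 + 317 = 4394, q_4 = 9*10 + 7 = 97.
  i=5: a_5=2, p_5 = 2*4394 + 453 = 9241, q_5 = 2*97 + 10 = 204.
  i=6: a_6=1, p_6 = 1*9241 + 4394 = 13635, q_6 = 1*204 + 97 = 301.
  i=7: a_7=2, p_7 = 2*13635 + 9241 = 36511, q_7 = 2*301 + 204 = 806.
  i=8: a_8=1, p_8 = 1*36511 + 13635 = 50146, q_8 = 1*806 + 301 = 1107.
  i=9: a_9=2, p_9 = 2*50146 + 36511 = 136803, q_9 = 2*1107 + 806 = 3020.
  i=10: a_10=9, p_10 = 9*136803 + 50146 = 1281373, q_10 = 9*3020 + 1107 = 28287.
  i=11: a_11=1, p_11 = 1*1281373 + 136803 = 1418176, q_11 = 1*28287 + 3020 = 31307.
  i=12: a_12=2, p_12 = 2*1418176 + 1281373 = 4117725, q_12 = 2*31307 + 28287 = 90901.
  i=13: a_13=3, p_13 = 3*4117725 + 1418176 = 13771351, q_13 = 3*90901 + 31307 = 304010.
Check: 13771351^2 - 2052*304010^2 = 189650108365201 - 189650108365200 = 1, so (x, y) = (13771351, 304010) solves the equation, and by the theorem it is the least positive solution.

(x, y) = (13771351, 304010)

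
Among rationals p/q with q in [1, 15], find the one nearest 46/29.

Expand x = 46/29 as a continued fraction with the Euclidean algorithm:
  46 = 1*29 + 17, so a_0 = 1.
  29 = 1*17 + 12, so a_1 = 1.
  17 = 1*12 + 5, so a_2 = 1.
  12 = 2*5 + 2, so a_3 = 2.
  5 = 2*2 + 1, so a_4 = 2.
  2 = 2*1 + 0, so a_5 = 2.
so x = [1; 1, 1, 2, 2, 2].
Convergents (p_i = a_i*p_{i-1} + p_{i-2}, q_i = a_i*q_{i-1} + q_{i-2} with p_{-2}=0, p_{-1}=1, q_{-2}=1, q_{-1}=0), until the denominator exceeds 15:
  i=0: a_0=1, p_0 = 1*1 + 0 = 1, q_0 = 1*0 + 1 = 1.
  i=1: a_1=1, p_1 = 1*1 + 1 = 2, q_1 = 1*1 + 0 = 1.
  i=2: a_2=1, p_2 = 1*2 + 1 = 3, q_2 = 1*1 + 1 = 2.
  i=3: a_3=2, p_3 = 2*3 + 2 = 8, q_3 = 2*2 + 1 = 5.
  i=4: a_4=2, p_4 = 2*8 + 3 = 19, q_4 = 2*5 + 2 = 12.
  i=5: a_5=2, p_5 = 2*19 + 8 = 46, q_5 = 2*12 + 5 = 29.
q_5 = 29 > 15, so the last convergent with denominator <= 15 is p_4/q_4 = 19/12.
The closest fraction with denominator <= 15 is either p_4/q_4 or the intermediate fraction (k*p_4 + p_3)/(k*q_4 + q_3) with the largest k >= 1 whose denominator stays <= 15; these approach x as k grows, and every other convergent or intermediate fraction in range is farther away.
Largest k: floor((15 - q_3)/q_4) = floor((15 - 5)/12) = 0.
Since k = 0, no intermediate fraction beyond p_4/q_4 has denominator <= 15, so the convergent 19/12 is the closest (its error is |46*12 - 19*29|/(29*12) = 1/348).

19/12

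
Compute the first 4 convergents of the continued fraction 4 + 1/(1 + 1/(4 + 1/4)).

Using the convergent recurrence p_i = a_i*p_{i-1} + p_{i-2}, q_i = a_i*q_{i-1} + q_{i-2} with p_{-2}=0, p_{-1}=1, q_{-2}=1, q_{-1}=0:
  i=0: a_0=4, p_0 = 4*1 + 0 = 4, q_0 = 4*0 + 1 = 1.
  i=1: a_1=1, p_1 = 1*4 + 1 = 5, q_1 = 1*1 + 0 = 1.
  i=2: a_2=4, p_2 = 4*5 + 4 = 24, q_2 = 4*1 + 1 = 5.
  i=3: a_3=4, p_3 = 4*24 + 5 = 101, q_3 = 4*5 + 1 = 21.

4/1, 5/1, 24/5, 101/21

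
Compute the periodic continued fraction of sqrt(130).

[11; (2, 2, 22)]

Write x_i = (sqrt(130) + m_i)/d_i with (m_0, d_0) = (0, 1). a_0 = floor(sqrt(130)) = 11, since 11^2 = 121 <= 130 < 144 = 12^2.
Iterate m_{i+1} = d_i*a_i - m_i, d_{i+1} = (130 - m_{i+1}^2)/d_i, a_{i+1} = floor((a_0 + m_{i+1})/d_{i+1}):
  m_1 = 1*11 - 0 = 11, d_1 = (130 - 11^2)/1 = 9/1 = 9, a_1 = floor((11 + 11)/9) = 2.
  m_2 = 9*2 - 11 = 7, d_2 = (130 - 7^2)/9 = 81/9 = 9, a_2 = floor((11 + 7)/9) = 2.
  m_3 = 9*2 - 7 = 11, d_3 = (130 - 11^2)/9 = 9/9 = 1, a_3 = floor((11 + 11)/1) = 22.
  m_4 = 1*22 - 11 = 11, d_4 = (130 - 11^2)/1 = 9/1 = 9: (m_4, d_4) = (m_1, d_1) = (11, 9), so from here the quotients repeat a_1, ..., a_3; the period length is 3.
Hence the expansion of sqrt(130) is a_0 = 11 followed by the repeating block 2, 2, 22 (period 3).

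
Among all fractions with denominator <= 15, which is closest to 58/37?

11/7

Expand x = 58/37 as a continued fraction with the Euclidean algorithm:
  58 = 1*37 + 21, so a_0 = 1.
  37 = 1*21 + 16, so a_1 = 1.
  21 = 1*16 + 5, so a_2 = 1.
  16 = 3*5 + 1, so a_3 = 3.
  5 = 5*1 + 0, so a_4 = 5.
so x = [1; 1, 1, 3, 5].
Convergents (p_i = a_i*p_{i-1} + p_{i-2}, q_i = a_i*q_{i-1} + q_{i-2} with p_{-2}=0, p_{-1}=1, q_{-2}=1, q_{-1}=0), until the denominator exceeds 15:
  i=0: a_0=1, p_0 = 1*1 + 0 = 1, q_0 = 1*0 + 1 = 1.
  i=1: a_1=1, p_1 = 1*1 + 1 = 2, q_1 = 1*1 + 0 = 1.
  i=2: a_2=1, p_2 = 1*2 + 1 = 3, q_2 = 1*1 + 1 = 2.
  i=3: a_3=3, p_3 = 3*3 + 2 = 11, q_3 = 3*2 + 1 = 7.
  i=4: a_4=5, p_4 = 5*11 + 3 = 58, q_4 = 5*7 + 2 = 37.
q_4 = 37 > 15, so the last convergent with denominator <= 15 is p_3/q_3 = 11/7.
The closest fraction with denominator <= 15 is either p_3/q_3 or the intermediate fraction (k*p_3 + p_2)/(k*q_3 + q_2) with the largest k >= 1 whose denominator stays <= 15; these approach x as k grows, and every other convergent or intermediate fraction in range is farther away.
Largest k: floor((15 - q_2)/q_3) = floor((15 - 2)/7) = 1.
That gives (1*11 + 3)/(1*7 + 2) = 14/9.
Compare the errors: |x - 11/7| = |58*7 - 11*37|/(37*7) = 1/259, and |x - 14/9| = |58*9 - 14*37|/(37*9) = 4/333.
Cross-multiplying, 1*333 = 333 < 1036 = 4*259, so 1/259 is smaller: the convergent 11/7 is closer to x than 14/9.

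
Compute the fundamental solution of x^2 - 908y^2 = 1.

First expand sqrt(908) as a continued fraction. With x_i = (sqrt(908) + m_i)/d_i and (m_0, d_0) = (0, 1): a_0 = floor(sqrt(908)) = 30, since 30^2 = 900 <= 908 < 961 = 31^2.
Iterate m_{i+1} = d_i*a_i - m_i, d_{i+1} = (908 - m_{i+1}^2)/d_i, a_{i+1} = floor((a_0 + m_{i+1})/d_{i+1}):
  m_1 = 1*30 - 0 = 30, d_1 = (908 - 30^2)/1 = 8/1 = 8, a_1 = floor((30 + 30)/8) = 7.
  m_2 = 8*7 - 30 = 26, d_2 = (908 - 26^2)/8 = 232/8 = 29, a_2 = floor((30 + 26)/29) = 1.
  m_3 = 29*1 - 26 = 3, d_3 = (908 - 3^2)/29 = 899/29 = 31, a_3 = floor((30 + 3)/31) = 1.
  m_4 = 31*1 - 3 = 28, d_4 = (908 - 28^2)/31 = 124/31 = 4, a_4 = floor((30 + 28)/4) = 14.
  m_5 = 4*14 - 28 = 28, d_5 = (908 - 28^2)/4 = 124/4 = 31, a_5 = floor((30 + 28)/31) = 1.
  m_6 = 31*1 - 28 = 3, d_6 = (908 - 3^2)/31 = 899/31 = 29, a_6 = floor((30 + 3)/29) = 1.
  m_7 = 29*1 - 3 = 26, d_7 = (908 - 26^2)/29 = 232/29 = 8, a_7 = floor((30 + 26)/8) = 7.
  m_8 = 8*7 - 26 = 30, d_8 = (908 - 30^2)/8 = 8/8 = 1, a_8 = floor((30 + 30)/1) = 60.
  m_9 = 1*60 - 30 = 30, d_9 = (908 - 30^2)/1 = 8/1 = 8: (m_9, d_9) = (m_1, d_1) = (30, 8), so from here the quotients repeat a_1, ..., a_8; the period length is 8.
So sqrt(908) = [30; (7, 1, 1, 14, 1, 1, 7, 60)] with period length k = 8.
k is even, so the fundamental solution of x^2 - 908y^2 = 1 is (p_{k-1}, q_{k-1}) = (p_7, q_7); compute convergents through index 7.
Convergents (p_i = a_i*p_{i-1} + p_{i-2}, q_i = a_i*q_{i-1} + q_{i-2} with p_{-2}=0, p_{-1}=1, q_{-2}=1, q_{-1}=0):
  i=0: a_0=30, p_0 = 30*1 + 0 = 30, q_0 = 30*0 + 1 = 1.
  i=1: a_1=7, p_1 = 7*30 + 1 = 211, q_1 = 7*1 + 0 = 7.
  i=2: a_2=1, p_2 = 1*211 + 30 = 241, q_2 = 1*7 + 1 = 8.
  i=3: a_3=1, p_3 = 1*241 + 211 = 452, q_3 = 1*8 + 7 = 15.
  i=4: a_4=14, p_4 = 14*452 + 241 = 6569, q_4 = 14*15 + 8 = 218.
  i=5: a_5=1, p_5 = 1*6569 + 452 = 7021, q_5 = 1*218 + 15 = 233.
  i=6: a_6=1, p_6 = 1*7021 + 6569 = 13590, q_6 = 1*233 + 218 = 451.
  i=7: a_7=7, p_7 = 7*13590 + 7021 = 102151, q_7 = 7*451 + 233 = 3390.
Check: 102151^2 - 908*3390^2 = 10434826801 - 10434826800 = 1, so (x, y) = (102151, 3390) solves the equation, and by the theorem it is the least positive solution.

(x, y) = (102151, 3390)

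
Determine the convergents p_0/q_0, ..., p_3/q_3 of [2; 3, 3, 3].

2/1, 7/3, 23/10, 76/33

Using the convergent recurrence p_i = a_i*p_{i-1} + p_{i-2}, q_i = a_i*q_{i-1} + q_{i-2} with p_{-2}=0, p_{-1}=1, q_{-2}=1, q_{-1}=0:
  i=0: a_0=2, p_0 = 2*1 + 0 = 2, q_0 = 2*0 + 1 = 1.
  i=1: a_1=3, p_1 = 3*2 + 1 = 7, q_1 = 3*1 + 0 = 3.
  i=2: a_2=3, p_2 = 3*7 + 2 = 23, q_2 = 3*3 + 1 = 10.
  i=3: a_3=3, p_3 = 3*23 + 7 = 76, q_3 = 3*10 + 3 = 33.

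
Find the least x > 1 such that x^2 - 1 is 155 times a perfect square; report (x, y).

First expand sqrt(155) as a continued fraction. With x_i = (sqrt(155) + m_i)/d_i and (m_0, d_0) = (0, 1): a_0 = floor(sqrt(155)) = 12, since 12^2 = 144 <= 155 < 169 = 13^2.
Iterate m_{i+1} = d_i*a_i - m_i, d_{i+1} = (155 - m_{i+1}^2)/d_i, a_{i+1} = floor((a_0 + m_{i+1})/d_{i+1}):
  m_1 = 1*12 - 0 = 12, d_1 = (155 - 12^2)/1 = 11/1 = 11, a_1 = floor((12 + 12)/11) = 2.
  m_2 = 11*2 - 12 = 10, d_2 = (155 - 10^2)/11 = 55/11 = 5, a_2 = floor((12 + 10)/5) = 4.
  m_3 = 5*4 - 10 = 10, d_3 = (155 - 10^2)/5 = 55/5 = 11, a_3 = floor((12 + 10)/11) = 2.
  m_4 = 11*2 - 10 = 12, d_4 = (155 - 12^2)/11 = 11/11 = 1, a_4 = floor((12 + 12)/1) = 24.
  m_5 = 1*24 - 12 = 12, d_5 = (155 - 12^2)/1 = 11/1 = 11: (m_5, d_5) = (m_1, d_1) = (12, 11), so from here the quotients repeat a_1, ..., a_4; the period length is 4.
So sqrt(155) = [12; (2, 4, 2, 24)] with period length k = 4.
k is even, so the fundamental solution of x^2 - 155y^2 = 1 is (p_{k-1}, q_{k-1}) = (p_3, q_3); compute convergents through index 3.
Convergents (p_i = a_i*p_{i-1} + p_{i-2}, q_i = a_i*q_{i-1} + q_{i-2} with p_{-2}=0, p_{-1}=1, q_{-2}=1, q_{-1}=0):
  i=0: a_0=12, p_0 = 12*1 + 0 = 12, q_0 = 12*0 + 1 = 1.
  i=1: a_1=2, p_1 = 2*12 + 1 = 25, q_1 = 2*1 + 0 = 2.
  i=2: a_2=4, p_2 = 4*25 + 12 = 112, q_2 = 4*2 + 1 = 9.
  i=3: a_3=2, p_3 = 2*112 + 25 = 249, q_3 = 2*9 + 2 = 20.
Check: 249^2 - 155*20^2 = 62001 - 62000 = 1, so (x, y) = (249, 20) solves the equation, and by the theorem it is the least positive solution.

(x, y) = (249, 20)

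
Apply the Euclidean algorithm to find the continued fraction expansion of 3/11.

[0; 3, 1, 2]

Run the Euclidean algorithm on 3 and 11; the successive quotients are the partial quotients a_0, a_1, ... (each step inverts the fractional part left over by the previous one):
  3 = 0*11 + 3, so a_0 = 0.
  11 = 3*3 + 2, so a_1 = 3.
  3 = 1*2 + 1, so a_2 = 1.
  2 = 2*1 + 0, so a_3 = 2.
The remainder reaches 0 after 4 divisions, so the expansion has 4 partial quotients, read off in order.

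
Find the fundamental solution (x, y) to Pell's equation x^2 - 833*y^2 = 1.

(x, y) = (9478657, 328416)

First expand sqrt(833) as a continued fraction. With x_i = (sqrt(833) + m_i)/d_i and (m_0, d_0) = (0, 1): a_0 = floor(sqrt(833)) = 28, since 28^2 = 784 <= 833 < 841 = 29^2.
Iterate m_{i+1} = d_i*a_i - m_i, d_{i+1} = (833 - m_{i+1}^2)/d_i, a_{i+1} = floor((a_0 + m_{i+1})/d_{i+1}):
  m_1 = 1*28 - 0 = 28, d_1 = (833 - 28^2)/1 = 49/1 = 49, a_1 = floor((28 + 28)/49) = 1.
  m_2 = 49*1 - 28 = 21, d_2 = (833 - 21^2)/49 = 392/49 = 8, a_2 = floor((28 + 21)/8) = 6.
  m_3 = 8*6 - 21 = 27, d_3 = (833 - 27^2)/8 = 104/8 = 13, a_3 = floor((28 + 27)/13) = 4.
  m_4 = 13*4 - 27 = 25, d_4 = (833 - 25^2)/13 = 208/13 = 16, a_4 = floor((28 + 25)/16) = 3.
  m_5 = 16*3 - 25 = 23, d_5 = (833 - 23^2)/16 = 304/16 = 19, a_5 = floor((28 + 23)/19) = 2.
  m_6 = 19*2 - 23 = 15, d_6 = (833 - 15^2)/19 = 608/19 = 32, a_6 = floor((28 + 15)/32) = 1.
  m_7 = 32*1 - 15 = 17, d_7 = (833 - 17^2)/32 = 544/32 = 17, a_7 = floor((28 + 17)/17) = 2.
  m_8 = 17*2 - 17 = 17, d_8 = (833 - 17^2)/17 = 544/17 = 32, a_8 = floor((28 + 17)/32) = 1.
  m_9 = 32*1 - 17 = 15, d_9 = (833 - 15^2)/32 = 608/32 = 19, a_9 = floor((28 + 15)/19) = 2.
  m_10 = 19*2 - 15 = 23, d_10 = (833 - 23^2)/19 = 304/19 = 16, a_10 = floor((28 + 23)/16) = 3.
  m_11 = 16*3 - 23 = 25, d_11 = (833 - 25^2)/16 = 208/16 = 13, a_11 = floor((28 + 25)/13) = 4.
  m_12 = 13*4 - 25 = 27, d_12 = (833 - 27^2)/13 = 104/13 = 8, a_12 = floor((28 + 27)/8) = 6.
  m_13 = 8*6 - 27 = 21, d_13 = (833 - 21^2)/8 = 392/8 = 49, a_13 = floor((28 + 21)/49) = 1.
  m_14 = 49*1 - 21 = 28, d_14 = (833 - 28^2)/49 = 49/49 = 1, a_14 = floor((28 + 28)/1) = 56.
  m_15 = 1*56 - 28 = 28, d_15 = (833 - 28^2)/1 = 49/1 = 49: (m_15, d_15) = (m_1, d_1) = (28, 49), so from here the quotients repeat a_1, ..., a_14; the period length is 14.
So sqrt(833) = [28; (1, 6, 4, 3, 2, 1, 2, 1, 2, 3, 4, 6, 1, 56)] with period length k = 14.
k is even, so the fundamental solution of x^2 - 833y^2 = 1 is (p_{k-1}, q_{k-1}) = (p_13, q_13); compute convergents through index 13.
Convergents (p_i = a_i*p_{i-1} + p_{i-2}, q_i = a_i*q_{i-1} + q_{i-2} with p_{-2}=0, p_{-1}=1, q_{-2}=1, q_{-1}=0):
  i=0: a_0=28, p_0 = 28*1 + 0 = 28, q_0 = 28*0 + 1 = 1.
  i=1: a_1=1, p_1 = 1*28 + 1 = 29, q_1 = 1*1 + 0 = 1.
  i=2: a_2=6, p_2 = 6*29 + 28 = 202, q_2 = 6*1 + 1 = 7.
  i=3: a_3=4, p_3 = 4*202 + 29 = 837, q_3 = 4*7 + 1 = 29.
  i=4: a_4=3, p_4 = 3*837 + 202 = 2713, q_4 = 3*29 + 7 = 94.
  i=5: a_5=2, p_5 = 2*2713 + 837 = 6263, q_5 = 2*94 + 29 = 217.
  i=6: a_6=1, p_6 = 1*6263 + 2713 = 8976, q_6 = 1*217 + 94 = 311.
  i=7: a_7=2, p_7 = 2*8976 + 6263 = 24215, q_7 = 2*311 + 217 = 839.
  i=8: a_8=1, p_8 = 1*24215 + 8976 = 33191, q_8 = 1*839 + 311 = 1150.
  i=9: a_9=2, p_9 = 2*33191 + 24215 = 90597, q_9 = 2*1150 + 839 = 3139.
  i=10: a_10=3, p_10 = 3*90597 + 33191 = 304982, q_10 = 3*3139 + 1150 = 10567.
  i=11: a_11=4, p_11 = 4*304982 + 90597 = 1310525, q_11 = 4*10567 + 3139 = 45407.
  i=12: a_12=6, p_12 = 6*1310525 + 304982 = 8168132, q_12 = 6*45407 + 10567 = 283009.
  i=13: a_13=1, p_13 = 1*8168132 + 1310525 = 9478657, q_13 = 1*283009 + 45407 = 328416.
Check: 9478657^2 - 833*328416^2 = 89844938523649 - 89844938523648 = 1, so (x, y) = (9478657, 328416) solves the equation, and by the theorem it is the least positive solution.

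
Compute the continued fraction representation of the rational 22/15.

Run the Euclidean algorithm on 22 and 15; the successive quotients are the partial quotients a_0, a_1, ... (each step inverts the fractional part left over by the previous one):
  22 = 1*15 + 7, so a_0 = 1.
  15 = 2*7 + 1, so a_1 = 2.
  7 = 7*1 + 0, so a_2 = 7.
The remainder reaches 0 after 3 divisions, so the expansion has 3 partial quotients, read off in order.

[1; 2, 7]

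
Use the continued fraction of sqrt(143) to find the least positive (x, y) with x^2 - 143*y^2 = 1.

(x, y) = (12, 1)

First expand sqrt(143) as a continued fraction. With x_i = (sqrt(143) + m_i)/d_i and (m_0, d_0) = (0, 1): a_0 = floor(sqrt(143)) = 11, since 11^2 = 121 <= 143 < 144 = 12^2.
Iterate m_{i+1} = d_i*a_i - m_i, d_{i+1} = (143 - m_{i+1}^2)/d_i, a_{i+1} = floor((a_0 + m_{i+1})/d_{i+1}):
  m_1 = 1*11 - 0 = 11, d_1 = (143 - 11^2)/1 = 22/1 = 22, a_1 = floor((11 + 11)/22) = 1.
  m_2 = 22*1 - 11 = 11, d_2 = (143 - 11^2)/22 = 22/22 = 1, a_2 = floor((11 + 11)/1) = 22.
  m_3 = 1*22 - 11 = 11, d_3 = (143 - 11^2)/1 = 22/1 = 22: (m_3, d_3) = (m_1, d_1) = (11, 22), so from here the quotients repeat a_1, a_2; the period length is 2.
So sqrt(143) = [11; (1, 22)] with period length k = 2.
k is even, so the fundamental solution of x^2 - 143y^2 = 1 is (p_{k-1}, q_{k-1}) = (p_1, q_1); compute convergents through index 1.
Convergents (p_i = a_i*p_{i-1} + p_{i-2}, q_i = a_i*q_{i-1} + q_{i-2} with p_{-2}=0, p_{-1}=1, q_{-2}=1, q_{-1}=0):
  i=0: a_0=11, p_0 = 11*1 + 0 = 11, q_0 = 11*0 + 1 = 1.
  i=1: a_1=1, p_1 = 1*11 + 1 = 12, q_1 = 1*1 + 0 = 1.
Check: 12^2 - 143*1^2 = 144 - 143 = 1, so (x, y) = (12, 1) solves the equation, and by the theorem it is the least positive solution.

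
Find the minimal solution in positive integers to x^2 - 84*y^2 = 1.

First expand sqrt(84) as a continued fraction. With x_i = (sqrt(84) + m_i)/d_i and (m_0, d_0) = (0, 1): a_0 = floor(sqrt(84)) = 9, since 9^2 = 81 <= 84 < 100 = 10^2.
Iterate m_{i+1} = d_i*a_i - m_i, d_{i+1} = (84 - m_{i+1}^2)/d_i, a_{i+1} = floor((a_0 + m_{i+1})/d_{i+1}):
  m_1 = 1*9 - 0 = 9, d_1 = (84 - 9^2)/1 = 3/1 = 3, a_1 = floor((9 + 9)/3) = 6.
  m_2 = 3*6 - 9 = 9, d_2 = (84 - 9^2)/3 = 3/3 = 1, a_2 = floor((9 + 9)/1) = 18.
  m_3 = 1*18 - 9 = 9, d_3 = (84 - 9^2)/1 = 3/1 = 3: (m_3, d_3) = (m_1, d_1) = (9, 3), so from here the quotients repeat a_1, a_2; the period length is 2.
So sqrt(84) = [9; (6, 18)] with period length k = 2.
k is even, so the fundamental solution of x^2 - 84y^2 = 1 is (p_{k-1}, q_{k-1}) = (p_1, q_1); compute convergents through index 1.
Convergents (p_i = a_i*p_{i-1} + p_{i-2}, q_i = a_i*q_{i-1} + q_{i-2} with p_{-2}=0, p_{-1}=1, q_{-2}=1, q_{-1}=0):
  i=0: a_0=9, p_0 = 9*1 + 0 = 9, q_0 = 9*0 + 1 = 1.
  i=1: a_1=6, p_1 = 6*9 + 1 = 55, q_1 = 6*1 + 0 = 6.
Check: 55^2 - 84*6^2 = 3025 - 3024 = 1, so (x, y) = (55, 6) solves the equation, and by the theorem it is the least positive solution.

(x, y) = (55, 6)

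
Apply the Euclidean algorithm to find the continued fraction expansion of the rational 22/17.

Run the Euclidean algorithm on 22 and 17; the successive quotients are the partial quotients a_0, a_1, ... (each step inverts the fractional part left over by the previous one):
  22 = 1*17 + 5, so a_0 = 1.
  17 = 3*5 + 2, so a_1 = 3.
  5 = 2*2 + 1, so a_2 = 2.
  2 = 2*1 + 0, so a_3 = 2.
The remainder reaches 0 after 4 divisions, so the expansion has 4 partial quotients, read off in order.

[1; 3, 2, 2]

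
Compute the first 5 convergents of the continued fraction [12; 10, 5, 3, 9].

Using the convergent recurrence p_i = a_i*p_{i-1} + p_{i-2}, q_i = a_i*q_{i-1} + q_{i-2} with p_{-2}=0, p_{-1}=1, q_{-2}=1, q_{-1}=0:
  i=0: a_0=12, p_0 = 12*1 + 0 = 12, q_0 = 12*0 + 1 = 1.
  i=1: a_1=10, p_1 = 10*12 + 1 = 121, q_1 = 10*1 + 0 = 10.
  i=2: a_2=5, p_2 = 5*121 + 12 = 617, q_2 = 5*10 + 1 = 51.
  i=3: a_3=3, p_3 = 3*617 + 121 = 1972, q_3 = 3*51 + 10 = 163.
  i=4: a_4=9, p_4 = 9*1972 + 617 = 18365, q_4 = 9*163 + 51 = 1518.

12/1, 121/10, 617/51, 1972/163, 18365/1518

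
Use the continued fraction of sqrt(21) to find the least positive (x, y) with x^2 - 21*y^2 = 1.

(x, y) = (55, 12)

First expand sqrt(21) as a continued fraction. With x_i = (sqrt(21) + m_i)/d_i and (m_0, d_0) = (0, 1): a_0 = floor(sqrt(21)) = 4, since 4^2 = 16 <= 21 < 25 = 5^2.
Iterate m_{i+1} = d_i*a_i - m_i, d_{i+1} = (21 - m_{i+1}^2)/d_i, a_{i+1} = floor((a_0 + m_{i+1})/d_{i+1}):
  m_1 = 1*4 - 0 = 4, d_1 = (21 - 4^2)/1 = 5/1 = 5, a_1 = floor((4 + 4)/5) = 1.
  m_2 = 5*1 - 4 = 1, d_2 = (21 - 1^2)/5 = 20/5 = 4, a_2 = floor((4 + 1)/4) = 1.
  m_3 = 4*1 - 1 = 3, d_3 = (21 - 3^2)/4 = 12/4 = 3, a_3 = floor((4 + 3)/3) = 2.
  m_4 = 3*2 - 3 = 3, d_4 = (21 - 3^2)/3 = 12/3 = 4, a_4 = floor((4 + 3)/4) = 1.
  m_5 = 4*1 - 3 = 1, d_5 = (21 - 1^2)/4 = 20/4 = 5, a_5 = floor((4 + 1)/5) = 1.
  m_6 = 5*1 - 1 = 4, d_6 = (21 - 4^2)/5 = 5/5 = 1, a_6 = floor((4 + 4)/1) = 8.
  m_7 = 1*8 - 4 = 4, d_7 = (21 - 4^2)/1 = 5/1 = 5: (m_7, d_7) = (m_1, d_1) = (4, 5), so from here the quotients repeat a_1, ..., a_6; the period length is 6.
So sqrt(21) = [4; (1, 1, 2, 1, 1, 8)] with period length k = 6.
k is even, so the fundamental solution of x^2 - 21y^2 = 1 is (p_{k-1}, q_{k-1}) = (p_5, q_5); compute convergents through index 5.
Convergents (p_i = a_i*p_{i-1} + p_{i-2}, q_i = a_i*q_{i-1} + q_{i-2} with p_{-2}=0, p_{-1}=1, q_{-2}=1, q_{-1}=0):
  i=0: a_0=4, p_0 = 4*1 + 0 = 4, q_0 = 4*0 + 1 = 1.
  i=1: a_1=1, p_1 = 1*4 + 1 = 5, q_1 = 1*1 + 0 = 1.
  i=2: a_2=1, p_2 = 1*5 + 4 = 9, q_2 = 1*1 + 1 = 2.
  i=3: a_3=2, p_3 = 2*9 + 5 = 23, q_3 = 2*2 + 1 = 5.
  i=4: a_4=1, p_4 = 1*23 + 9 = 32, q_4 = 1*5 + 2 = 7.
  i=5: a_5=1, p_5 = 1*32 + 23 = 55, q_5 = 1*7 + 5 = 12.
Check: 55^2 - 21*12^2 = 3025 - 3024 = 1, so (x, y) = (55, 12) solves the equation, and by the theorem it is the least positive solution.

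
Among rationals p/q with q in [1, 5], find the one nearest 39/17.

7/3

Expand x = 39/17 as a continued fraction with the Euclidean algorithm:
  39 = 2*17 + 5, so a_0 = 2.
  17 = 3*5 + 2, so a_1 = 3.
  5 = 2*2 + 1, so a_2 = 2.
  2 = 2*1 + 0, so a_3 = 2.
so x = [2; 3, 2, 2].
Convergents (p_i = a_i*p_{i-1} + p_{i-2}, q_i = a_i*q_{i-1} + q_{i-2} with p_{-2}=0, p_{-1}=1, q_{-2}=1, q_{-1}=0), until the denominator exceeds 5:
  i=0: a_0=2, p_0 = 2*1 + 0 = 2, q_0 = 2*0 + 1 = 1.
  i=1: a_1=3, p_1 = 3*2 + 1 = 7, q_1 = 3*1 + 0 = 3.
  i=2: a_2=2, p_2 = 2*7 + 2 = 16, q_2 = 2*3 + 1 = 7.
q_2 = 7 > 5, so the last convergent with denominator <= 5 is p_1/q_1 = 7/3.
The closest fraction with denominator <= 5 is either p_1/q_1 or the intermediate fraction (k*p_1 + p_0)/(k*q_1 + q_0) with the largest k >= 1 whose denominator stays <= 5; these approach x as k grows, and every other convergent or intermediate fraction in range is farther away.
Largest k: floor((5 - q_0)/q_1) = floor((5 - 1)/3) = 1.
That gives (1*7 + 2)/(1*3 + 1) = 9/4.
Compare the errors: |x - 7/3| = |39*3 - 7*17|/(17*3) = 2/51, and |x - 9/4| = |39*4 - 9*17|/(17*4) = 3/68.
Cross-multiplying, 2*68 = 136 < 153 = 3*51, so 2/51 is smaller: the convergent 7/3 is closer to x than 9/4.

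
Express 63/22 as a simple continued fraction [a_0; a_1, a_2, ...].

Run the Euclidean algorithm on 63 and 22; the successive quotients are the partial quotients a_0, a_1, ... (each step inverts the fractional part left over by the previous one):
  63 = 2*22 + 19, so a_0 = 2.
  22 = 1*19 + 3, so a_1 = 1.
  19 = 6*3 + 1, so a_2 = 6.
  3 = 3*1 + 0, so a_3 = 3.
The remainder reaches 0 after 4 divisions, so the expansion has 4 partial quotients, read off in order.

[2; 1, 6, 3]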